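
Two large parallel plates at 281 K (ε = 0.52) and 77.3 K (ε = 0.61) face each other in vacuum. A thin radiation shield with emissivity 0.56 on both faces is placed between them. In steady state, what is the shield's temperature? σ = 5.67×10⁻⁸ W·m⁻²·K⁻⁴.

T_s ≈ 233 K

In steady state the net flux on the hot side equals that on the cold side.
σ(T₁⁴−T_s⁴)/D₁ = σ(T_s⁴−T₂⁴)/D₂, with D₁ = 1/ε₁+1/ε_s−1 = 2.709, D₂ = 1/ε_s+1/ε₂−1 = 2.425.
Solve for T_s⁴: T_s⁴ = (D₂·T₁⁴ + D₁·T₂⁴)/(D₁+D₂) = 2.964×10⁹ K⁴.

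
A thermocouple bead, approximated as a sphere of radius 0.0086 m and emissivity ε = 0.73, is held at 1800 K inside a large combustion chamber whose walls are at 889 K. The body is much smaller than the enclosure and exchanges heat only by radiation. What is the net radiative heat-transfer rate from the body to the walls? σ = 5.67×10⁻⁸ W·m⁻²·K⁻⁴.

For a small grey body in a large enclosure: P_net = εσA(T_body⁴ − T_wall⁴).
A = 4πr² = 9.294×10⁻⁴ m²; T_body⁴ − T_wall⁴ = 1.050×10¹³ − 6.246×10¹¹ = 9.873×10¹² K⁴.
|P_net| = 0.73·5.67×10⁻⁸·9.294×10⁻⁴·9.873×10¹².

P_net ≈ 380 W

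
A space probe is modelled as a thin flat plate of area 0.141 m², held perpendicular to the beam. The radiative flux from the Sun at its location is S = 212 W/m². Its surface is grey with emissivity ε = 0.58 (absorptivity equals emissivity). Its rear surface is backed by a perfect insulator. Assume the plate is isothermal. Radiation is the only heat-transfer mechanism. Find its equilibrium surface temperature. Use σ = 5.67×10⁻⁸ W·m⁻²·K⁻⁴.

At equilibrium, absorbed power = emitted power.
Absorbing cross-section = A = 0.1410 m²; emitting surface = A = 0.1410 m² (ratio 1).
εS·A_cross = εσ·A_surf·T⁴  ⇒  T⁴ = S/(1σ)   (ε cancels).
T⁴ = 212/(1·5.67×10⁻⁸) = 3.739×10⁹ K⁴.
T = (3.739×10⁹)^(1/4).

T ≈ 247 K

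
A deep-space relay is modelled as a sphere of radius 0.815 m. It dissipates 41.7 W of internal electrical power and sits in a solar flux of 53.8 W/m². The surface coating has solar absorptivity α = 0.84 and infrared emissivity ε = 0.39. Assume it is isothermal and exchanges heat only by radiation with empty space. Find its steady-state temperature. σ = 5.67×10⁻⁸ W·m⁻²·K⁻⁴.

At steady state, absorbed solar power + internal power = radiated power.
Absorbed: α·S·A_cross = 0.84·53.8·2.087 = 94.30 W (cross-section πr²).
Total input = 94.30 + 41.7 = 136.0 W.
Radiated: εσ·A_surf·T⁴ with A_surf = 4πr² = 8.347 m².
T⁴ = 136.0/(0.39·5.67×10⁻⁸·8.347) = 7.368×10⁸ K⁴.

T ≈ 165 K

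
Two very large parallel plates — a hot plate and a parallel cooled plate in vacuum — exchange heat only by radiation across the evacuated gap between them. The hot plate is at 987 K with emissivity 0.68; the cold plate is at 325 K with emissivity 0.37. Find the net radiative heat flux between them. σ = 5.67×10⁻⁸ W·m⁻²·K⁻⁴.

For two infinite grey parallel plates, q = σ(T₁⁴ − T₂⁴)/(1/ε₁ + 1/ε₂ − 1).
T₁⁴ − T₂⁴ = 9.490×10¹¹ − 1.116×10¹⁰ = 9.378×10¹¹ K⁴.
1/ε₁ + 1/ε₂ − 1 = 1.471 + 2.703 − 1 = 3.173.
q = 5.67×10⁻⁸ × 9.378×10¹¹ / 3.173.

q ≈ 16800 W/m²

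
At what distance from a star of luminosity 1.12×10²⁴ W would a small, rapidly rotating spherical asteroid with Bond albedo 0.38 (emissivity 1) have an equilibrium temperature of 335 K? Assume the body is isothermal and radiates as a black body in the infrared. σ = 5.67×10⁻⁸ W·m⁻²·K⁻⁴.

For an isothermal black-emitting sphere, (1−a)S·πr² = σ·4πr²·T⁴ ⇒ S = 4σT⁴/(1−a).
S = 4·5.67×10⁻⁸·(335)⁴/0.620 = 4607 W/m².
Flux falls as S = L/(4πd²), so d = √(L/(4πS)) = √(1.12×10²⁴/(4π·4607)).

d ≈ 4.40×10⁹ m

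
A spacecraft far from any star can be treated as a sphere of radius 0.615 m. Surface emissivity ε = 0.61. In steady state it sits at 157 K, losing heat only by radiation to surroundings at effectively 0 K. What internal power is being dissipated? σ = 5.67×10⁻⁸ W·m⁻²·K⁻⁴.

P ≈ 99.9 W

Steady state: P = εσA T⁴.
A = 4πr² = 4.753 m²; T⁴ = (157)⁴ = 6.076×10⁸ K⁴.
P = 0.61 × 5.67×10⁻⁸ × 4.753 × 6.076×10⁸.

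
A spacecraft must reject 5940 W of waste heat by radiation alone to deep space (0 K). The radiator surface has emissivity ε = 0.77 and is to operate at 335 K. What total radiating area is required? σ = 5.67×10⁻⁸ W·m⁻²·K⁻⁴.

A ≈ 10.8 m²

P = εσA T⁴ ⇒ A = P/(εσT⁴).
T⁴ = 1.259×10¹⁰ K⁴.
A = 5940/(0.77 × 5.67×10⁻⁸ × 1.259×10¹⁰).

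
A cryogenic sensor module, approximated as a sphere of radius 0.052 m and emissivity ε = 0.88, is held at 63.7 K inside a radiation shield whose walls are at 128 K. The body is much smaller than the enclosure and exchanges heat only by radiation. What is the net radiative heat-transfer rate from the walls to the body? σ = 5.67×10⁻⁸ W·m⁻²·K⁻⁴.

For a small grey body in a large enclosure: P_net = εσA(T_body⁴ − T_wall⁴).
A = 4πr² = 0.03398 m²; T_body⁴ − T_wall⁴ = 1.646×10⁷ − 2.684×10⁸ = -2.520×10⁸ K⁴.
|P_net| = 0.88·5.67×10⁻⁸·0.03398·2.520×10⁸.

P_net ≈ 0.427 W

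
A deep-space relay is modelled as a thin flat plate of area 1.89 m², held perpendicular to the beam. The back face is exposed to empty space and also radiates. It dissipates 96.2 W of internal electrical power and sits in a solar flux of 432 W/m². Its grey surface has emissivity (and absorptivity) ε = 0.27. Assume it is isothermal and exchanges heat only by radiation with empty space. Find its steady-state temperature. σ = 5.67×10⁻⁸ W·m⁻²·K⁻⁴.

At steady state, absorbed solar power + internal power = radiated power.
Absorbed: α·S·A_cross = 0.27·432·1.890 = 220.4 W (cross-section A).
Total input = 220.4 + 96.2 = 316.6 W.
Radiated: εσ·A_surf·T⁴ with A_surf = 2A = 3.780 m².
T⁴ = 316.6/(0.27·5.67×10⁻⁸·3.780) = 5.472×10⁹ K⁴.

T ≈ 272 K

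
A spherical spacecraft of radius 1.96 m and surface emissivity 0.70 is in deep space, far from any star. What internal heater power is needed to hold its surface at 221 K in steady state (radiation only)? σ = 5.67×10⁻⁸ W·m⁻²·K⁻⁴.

P ≈ 4570 W

P = εσ·4πr²·T⁴.
4πr² = 48.27 m²; T⁴ = 2.385×10⁹ K⁴.
P = 0.70·5.67×10⁻⁸·48.27·2.385×10⁹.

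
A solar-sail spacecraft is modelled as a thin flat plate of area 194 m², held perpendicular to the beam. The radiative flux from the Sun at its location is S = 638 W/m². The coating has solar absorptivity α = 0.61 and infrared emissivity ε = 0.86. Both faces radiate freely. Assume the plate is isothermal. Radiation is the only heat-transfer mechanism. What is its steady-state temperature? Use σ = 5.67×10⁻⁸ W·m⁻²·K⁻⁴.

T ≈ 251 K

At equilibrium, absorbed power = emitted power.
Absorbing cross-section = A = 194.0 m²; emitting surface = 2A = 388.0 m² (ratio 2).
αS·A_cross = εσ·A_surf·T⁴  ⇒  T⁴ = αS/(ε·2σ).
T⁴ = 0.610·638/(0.86·2·5.67×10⁻⁸) = 3.991×10⁹ K⁴.
T = (3.991×10⁹)^(1/4).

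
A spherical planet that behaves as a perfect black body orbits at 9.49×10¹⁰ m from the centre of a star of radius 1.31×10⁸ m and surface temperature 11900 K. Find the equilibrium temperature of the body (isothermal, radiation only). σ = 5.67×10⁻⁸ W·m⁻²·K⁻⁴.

The star's surface emits σT_*⁴; at distance d the flux is S = σT_*⁴(R_*/d)².
S = 5.67×10⁻⁸·(11900)⁴·(1.31×10⁸/9.49×10¹⁰)² = 2167 W/m².
For an isothermal sphere T⁴ = (1−a)S/(4σ) = 9.553×10⁹ K⁴.

T ≈ 313 K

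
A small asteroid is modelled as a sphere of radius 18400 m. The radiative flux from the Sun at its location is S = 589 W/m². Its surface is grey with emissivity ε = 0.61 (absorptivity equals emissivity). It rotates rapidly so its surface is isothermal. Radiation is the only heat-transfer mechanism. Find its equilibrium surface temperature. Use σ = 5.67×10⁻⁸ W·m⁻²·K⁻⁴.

T ≈ 226 K

At equilibrium, absorbed power = emitted power.
Absorbing cross-section = πr² = 1.064×10⁹ m²; emitting surface = 4πr² = 4.254×10⁹ m² (ratio 4).
εS·A_cross = εσ·A_surf·T⁴  ⇒  T⁴ = S/(4σ)   (ε cancels).
T⁴ = 589/(4·5.67×10⁻⁸) = 2.597×10⁹ K⁴.
T = (2.597×10⁹)^(1/4).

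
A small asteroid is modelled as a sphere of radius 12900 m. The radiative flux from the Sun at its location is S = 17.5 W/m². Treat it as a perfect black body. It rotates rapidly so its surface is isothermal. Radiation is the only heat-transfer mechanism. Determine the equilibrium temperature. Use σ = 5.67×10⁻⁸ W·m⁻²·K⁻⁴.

At equilibrium, absorbed power = emitted power.
Absorbing cross-section = πr² = 5.228×10⁸ m²; emitting surface = 4πr² = 2.091×10⁹ m² (ratio 4).
S·A_cross = εσ·A_surf·T⁴  ⇒  T⁴ = S/(4σ).
T⁴ = 1.00·17.5/(4·5.67×10⁻⁸) = 7.716×10⁷ K⁴.
T = (7.716×10⁷)^(1/4).

T ≈ 93.7 K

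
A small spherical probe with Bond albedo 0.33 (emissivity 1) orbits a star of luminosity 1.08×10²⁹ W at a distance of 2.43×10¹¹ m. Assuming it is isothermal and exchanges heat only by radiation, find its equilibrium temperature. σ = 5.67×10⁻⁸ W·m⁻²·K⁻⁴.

T ≈ 810 K

First find the stellar flux at distance d: S = L/(4πd²) = 1.08×10²⁹/(4π·(2.43×10¹¹)²) = 1.455×10⁵ W/m².
For an isothermal sphere, absorbed (1−a)S·πr² = emitted σ·4πr²·T⁴, so T⁴ = (1−a)S/(4σ).
T⁴ = 0.670·1.455×10⁵/(4·5.67×10⁻⁸) = 4.300×10¹¹ K⁴.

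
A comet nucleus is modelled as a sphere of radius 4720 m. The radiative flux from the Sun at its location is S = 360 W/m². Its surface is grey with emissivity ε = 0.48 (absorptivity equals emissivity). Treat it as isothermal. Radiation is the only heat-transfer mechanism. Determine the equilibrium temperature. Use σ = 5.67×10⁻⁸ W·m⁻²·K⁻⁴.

At equilibrium, absorbed power = emitted power.
Absorbing cross-section = πr² = 6.999×10⁷ m²; emitting surface = 4πr² = 2.800×10⁸ m² (ratio 4).
εS·A_cross = εσ·A_surf·T⁴  ⇒  T⁴ = S/(4σ)   (ε cancels).
T⁴ = 360/(4·5.67×10⁻⁸) = 1.587×10⁹ K⁴.
T = (1.587×10⁹)^(1/4).

T ≈ 200 K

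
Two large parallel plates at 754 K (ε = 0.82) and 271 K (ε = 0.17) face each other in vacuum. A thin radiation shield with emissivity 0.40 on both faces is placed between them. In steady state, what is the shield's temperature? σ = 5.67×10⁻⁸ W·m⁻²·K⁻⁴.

In steady state the net flux on the hot side equals that on the cold side.
σ(T₁⁴−T_s⁴)/D₁ = σ(T_s⁴−T₂⁴)/D₂, with D₁ = 1/ε₁+1/ε_s−1 = 2.720, D₂ = 1/ε_s+1/ε₂−1 = 7.382.
Solve for T_s⁴: T_s⁴ = (D₂·T₁⁴ + D₁·T₂⁴)/(D₁+D₂) = 2.377×10¹¹ K⁴.

T_s ≈ 698 K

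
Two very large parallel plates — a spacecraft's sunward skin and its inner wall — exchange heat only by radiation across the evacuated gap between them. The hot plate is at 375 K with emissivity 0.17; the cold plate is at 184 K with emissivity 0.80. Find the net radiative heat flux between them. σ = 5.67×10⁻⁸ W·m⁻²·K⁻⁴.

q ≈ 172 W/m²

For two infinite grey parallel plates, q = σ(T₁⁴ − T₂⁴)/(1/ε₁ + 1/ε₂ − 1).
T₁⁴ − T₂⁴ = 1.978×10¹⁰ − 1.146×10⁹ = 1.863×10¹⁰ K⁴.
1/ε₁ + 1/ε₂ − 1 = 5.882 + 1.250 − 1 = 6.132.
q = 5.67×10⁻⁸ × 1.863×10¹⁰ / 6.132.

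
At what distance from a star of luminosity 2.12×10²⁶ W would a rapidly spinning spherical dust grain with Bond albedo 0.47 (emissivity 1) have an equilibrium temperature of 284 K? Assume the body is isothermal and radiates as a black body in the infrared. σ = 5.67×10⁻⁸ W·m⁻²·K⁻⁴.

d ≈ 7.78×10¹⁰ m

For an isothermal black-emitting sphere, (1−a)S·πr² = σ·4πr²·T⁴ ⇒ S = 4σT⁴/(1−a).
S = 4·5.67×10⁻⁸·(284)⁴/0.530 = 2784 W/m².
Flux falls as S = L/(4πd²), so d = √(L/(4πS)) = √(2.12×10²⁶/(4π·2784)).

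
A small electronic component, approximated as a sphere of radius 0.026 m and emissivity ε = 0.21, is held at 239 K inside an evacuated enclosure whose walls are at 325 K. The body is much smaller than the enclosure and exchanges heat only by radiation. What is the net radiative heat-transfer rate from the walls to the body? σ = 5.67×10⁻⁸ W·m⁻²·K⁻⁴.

For a small grey body in a large enclosure: P_net = εσA(T_body⁴ − T_wall⁴).
A = 4πr² = 0.008495 m²; T_body⁴ − T_wall⁴ = 3.263×10⁹ − 1.116×10¹⁰ = -7.894×10⁹ K⁴.
|P_net| = 0.21·5.67×10⁻⁸·0.008495·7.894×10⁹.

P_net ≈ 0.798 W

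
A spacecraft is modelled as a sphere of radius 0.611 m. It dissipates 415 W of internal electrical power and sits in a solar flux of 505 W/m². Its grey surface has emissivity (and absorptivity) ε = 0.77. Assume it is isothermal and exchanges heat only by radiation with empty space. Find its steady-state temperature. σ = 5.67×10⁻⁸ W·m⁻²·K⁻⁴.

At steady state, absorbed solar power + internal power = radiated power.
Absorbed: α·S·A_cross = 0.77·505·1.173 = 456.1 W (cross-section πr²).
Total input = 456.1 + 415 = 871.1 W.
Radiated: εσ·A_surf·T⁴ with A_surf = 4πr² = 4.691 m².
T⁴ = 871.1/(0.77·5.67×10⁻⁸·4.691) = 4.253×10⁹ K⁴.

T ≈ 255 K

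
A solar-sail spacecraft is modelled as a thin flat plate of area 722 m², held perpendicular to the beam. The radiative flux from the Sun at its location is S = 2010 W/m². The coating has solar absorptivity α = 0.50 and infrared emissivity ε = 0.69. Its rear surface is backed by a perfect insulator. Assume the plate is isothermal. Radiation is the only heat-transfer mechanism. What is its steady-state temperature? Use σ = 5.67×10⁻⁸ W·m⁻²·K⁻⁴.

T ≈ 400 K

At equilibrium, absorbed power = emitted power.
Absorbing cross-section = A = 722.0 m²; emitting surface = A = 722.0 m² (ratio 1).
αS·A_cross = εσ·A_surf·T⁴  ⇒  T⁴ = αS/(ε·1σ).
T⁴ = 0.500·2010/(0.69·1·5.67×10⁻⁸) = 2.569×10¹⁰ K⁴.
T = (2.569×10¹⁰)^(1/4).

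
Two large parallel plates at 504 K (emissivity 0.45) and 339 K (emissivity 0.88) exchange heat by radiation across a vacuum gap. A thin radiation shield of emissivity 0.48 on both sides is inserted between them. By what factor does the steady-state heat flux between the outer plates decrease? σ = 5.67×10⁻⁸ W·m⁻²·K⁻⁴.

Without shield: q₀ = σΔ(T⁴)/(1/ε₁+1/ε₂−1) with denominator 2.359.
With shield the two gaps are in series; the resistances add: (1/ε₁+1/ε_s−1)+(1/ε_s+1/ε₂−1) = 3.306+2.220 = 5.525.
Heat-flux ratio q₀/q = 5.525/2.359.

factor ≈ 2.34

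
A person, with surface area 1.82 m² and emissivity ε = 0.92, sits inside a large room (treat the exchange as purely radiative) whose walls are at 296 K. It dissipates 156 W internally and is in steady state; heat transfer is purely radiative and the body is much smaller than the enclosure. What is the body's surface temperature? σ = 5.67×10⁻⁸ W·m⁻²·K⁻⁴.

T ≈ 311 K

For a small grey body in a large enclosure, net radiated power = εσA(T⁴ − T_w⁴).
Steady state: P = εσA(T⁴ − T_w⁴) with A = 1.82 m².
T⁴ = P/(εσA) + T_w⁴ = 156/(0.92·5.67×10⁻⁸·1.820) + (296)⁴
    = 1.643×10⁹ + 7.677×10⁹ = 9.320×10⁹ K⁴.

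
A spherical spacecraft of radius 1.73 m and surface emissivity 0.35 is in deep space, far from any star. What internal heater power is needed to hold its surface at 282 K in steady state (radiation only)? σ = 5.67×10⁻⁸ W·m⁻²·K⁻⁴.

P ≈ 4720 W

P = εσ·4πr²·T⁴.
4πr² = 37.61 m²; T⁴ = 6.324×10⁹ K⁴.
P = 0.35·5.67×10⁻⁸·37.61·6.324×10⁹.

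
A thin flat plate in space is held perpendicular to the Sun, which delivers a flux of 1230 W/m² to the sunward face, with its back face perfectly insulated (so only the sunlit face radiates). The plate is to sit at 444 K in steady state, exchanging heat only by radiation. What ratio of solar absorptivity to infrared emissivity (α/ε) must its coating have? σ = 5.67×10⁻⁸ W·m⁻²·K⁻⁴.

Balance: αS·A = εσ·1A·T⁴ ⇒ α/ε = σT⁴/S.
α/ε = 5.67×10⁻⁸·(444)⁴/1230 = 5.67×10⁻⁸·3.886×10¹⁰/1230.

α/ε ≈ 1.79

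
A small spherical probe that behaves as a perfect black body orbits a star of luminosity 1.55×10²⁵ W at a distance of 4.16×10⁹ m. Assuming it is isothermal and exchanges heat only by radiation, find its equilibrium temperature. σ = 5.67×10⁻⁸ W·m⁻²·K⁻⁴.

T ≈ 749 K

First find the stellar flux at distance d: S = L/(4πd²) = 1.55×10²⁵/(4π·(4.16×10⁹)²) = 71270 W/m².
For an isothermal sphere, absorbed (1−a)S·πr² = emitted σ·4πr²·T⁴, so T⁴ = (1−a)S/(4σ).
T⁴ = 1.00·71270/(4·5.67×10⁻⁸) = 3.143×10¹¹ K⁴.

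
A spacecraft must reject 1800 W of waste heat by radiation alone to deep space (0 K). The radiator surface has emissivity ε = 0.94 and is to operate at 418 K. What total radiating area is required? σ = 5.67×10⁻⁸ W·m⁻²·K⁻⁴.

P = εσA T⁴ ⇒ A = P/(εσT⁴).
T⁴ = 3.053×10¹⁰ K⁴.
A = 1800/(0.94 × 5.67×10⁻⁸ × 3.053×10¹⁰).

A ≈ 1.11 m²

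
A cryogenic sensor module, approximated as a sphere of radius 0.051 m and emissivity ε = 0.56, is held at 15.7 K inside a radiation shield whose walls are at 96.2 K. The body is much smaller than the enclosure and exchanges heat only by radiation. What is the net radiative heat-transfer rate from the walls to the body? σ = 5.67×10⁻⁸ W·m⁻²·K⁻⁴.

P_net ≈ 0.0888 W

For a small grey body in a large enclosure: P_net = εσA(T_body⁴ − T_wall⁴).
A = 4πr² = 0.03269 m²; T_body⁴ − T_wall⁴ = 60760 − 8.564×10⁷ = -8.558×10⁷ K⁴.
|P_net| = 0.56·5.67×10⁻⁸·0.03269·8.558×10⁷.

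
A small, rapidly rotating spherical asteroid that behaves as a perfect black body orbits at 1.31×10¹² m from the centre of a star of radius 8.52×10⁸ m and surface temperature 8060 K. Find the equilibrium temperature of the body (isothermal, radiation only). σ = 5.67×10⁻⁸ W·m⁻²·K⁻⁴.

The star's surface emits σT_*⁴; at distance d the flux is S = σT_*⁴(R_*/d)².
S = 5.67×10⁻⁸·(8060)⁴·(8.52×10⁸/1.31×10¹²)² = 101.2 W/m².
For an isothermal sphere T⁴ = (1−a)S/(4σ) = 4.463×10⁸ K⁴.

T ≈ 145 K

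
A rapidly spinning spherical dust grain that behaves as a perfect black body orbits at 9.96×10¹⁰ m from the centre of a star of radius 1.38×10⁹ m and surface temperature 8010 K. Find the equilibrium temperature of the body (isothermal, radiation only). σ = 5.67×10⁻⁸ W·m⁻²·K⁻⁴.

The star's surface emits σT_*⁴; at distance d the flux is S = σT_*⁴(R_*/d)².
S = 5.67×10⁻⁸·(8010)⁴·(1.38×10⁹/9.96×10¹⁰)² = 44810 W/m².
For an isothermal sphere T⁴ = (1−a)S/(4σ) = 1.976×10¹¹ K⁴.

T ≈ 667 K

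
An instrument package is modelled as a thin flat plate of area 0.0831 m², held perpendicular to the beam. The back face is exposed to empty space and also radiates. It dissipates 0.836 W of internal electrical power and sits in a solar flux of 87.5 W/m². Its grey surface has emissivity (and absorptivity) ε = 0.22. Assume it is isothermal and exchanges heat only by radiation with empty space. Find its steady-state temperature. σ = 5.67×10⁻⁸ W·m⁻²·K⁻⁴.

T ≈ 185 K

At steady state, absorbed solar power + internal power = radiated power.
Absorbed: α·S·A_cross = 0.22·87.5·0.08310 = 1.600 W (cross-section A).
Total input = 1.600 + 0.836 = 2.436 W.
Radiated: εσ·A_surf·T⁴ with A_surf = 2A = 0.1662 m².
T⁴ = 2.436/(0.22·5.67×10⁻⁸·0.1662) = 1.175×10⁹ K⁴.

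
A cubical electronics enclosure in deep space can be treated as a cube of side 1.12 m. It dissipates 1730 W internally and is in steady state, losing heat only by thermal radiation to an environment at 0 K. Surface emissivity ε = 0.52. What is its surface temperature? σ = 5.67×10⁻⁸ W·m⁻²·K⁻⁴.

T ≈ 297 K

Steady state: internal power = radiated power, P = εσA T⁴.
Radiating area A = 6L² = 7.526 m².
T⁴ = P/(εσA) = 1730/(0.52·5.67×10⁻⁸·7.526) = 7.796×10⁹ K⁴.
T = (7.796×10⁹)^(1/4).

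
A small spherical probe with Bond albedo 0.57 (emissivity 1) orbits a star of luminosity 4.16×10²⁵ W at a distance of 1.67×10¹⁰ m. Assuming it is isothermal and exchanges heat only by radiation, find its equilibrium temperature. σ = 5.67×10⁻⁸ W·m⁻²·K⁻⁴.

First find the stellar flux at distance d: S = L/(4πd²) = 4.16×10²⁵/(4π·(1.67×10¹⁰)²) = 11870 W/m².
For an isothermal sphere, absorbed (1−a)S·πr² = emitted σ·4πr²·T⁴, so T⁴ = (1−a)S/(4σ).
T⁴ = 0.430·11870/(4·5.67×10⁻⁸) = 2.250×10¹⁰ K⁴.

T ≈ 387 K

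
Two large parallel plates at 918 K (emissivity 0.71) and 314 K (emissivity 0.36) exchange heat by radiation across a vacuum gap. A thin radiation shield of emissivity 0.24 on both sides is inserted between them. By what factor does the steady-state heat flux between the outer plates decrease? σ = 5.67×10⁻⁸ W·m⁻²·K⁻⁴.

factor ≈ 3.30

Without shield: q₀ = σΔ(T⁴)/(1/ε₁+1/ε₂−1) with denominator 3.186.
With shield the two gaps are in series; the resistances add: (1/ε₁+1/ε_s−1)+(1/ε_s+1/ε₂−1) = 4.575+5.944 = 10.52.
Heat-flux ratio q₀/q = 10.52/3.186.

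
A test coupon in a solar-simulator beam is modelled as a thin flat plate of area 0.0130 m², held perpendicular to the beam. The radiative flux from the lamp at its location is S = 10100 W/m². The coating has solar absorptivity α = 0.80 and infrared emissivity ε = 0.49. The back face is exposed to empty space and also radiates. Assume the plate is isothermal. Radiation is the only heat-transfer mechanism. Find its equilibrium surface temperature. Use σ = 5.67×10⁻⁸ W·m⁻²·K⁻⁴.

At equilibrium, absorbed power = emitted power.
Absorbing cross-section = A = 0.01300 m²; emitting surface = 2A = 0.02600 m² (ratio 2).
αS·A_cross = εσ·A_surf·T⁴  ⇒  T⁴ = αS/(ε·2σ).
T⁴ = 0.800·10100/(0.49·2·5.67×10⁻⁸) = 1.454×10¹¹ K⁴.
T = (1.454×10¹¹)^(1/4).

T ≈ 618 K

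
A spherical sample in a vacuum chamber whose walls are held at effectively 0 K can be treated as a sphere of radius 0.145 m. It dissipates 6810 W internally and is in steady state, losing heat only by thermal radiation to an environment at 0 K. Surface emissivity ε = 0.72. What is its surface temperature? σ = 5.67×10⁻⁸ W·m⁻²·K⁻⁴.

Steady state: internal power = radiated power, P = εσA T⁴.
Radiating area A = 4πr² = 0.2642 m².
T⁴ = P/(εσA) = 6810/(0.72·5.67×10⁻⁸·0.2642) = 6.314×10¹¹ K⁴.
T = (6.314×10¹¹)^(1/4).

T ≈ 891 K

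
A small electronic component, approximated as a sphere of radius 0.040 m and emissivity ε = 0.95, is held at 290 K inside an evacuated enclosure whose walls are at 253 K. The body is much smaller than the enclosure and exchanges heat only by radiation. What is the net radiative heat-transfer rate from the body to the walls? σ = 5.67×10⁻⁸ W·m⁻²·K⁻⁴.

P_net ≈ 3.22 W

For a small grey body in a large enclosure: P_net = εσA(T_body⁴ − T_wall⁴).
A = 4πr² = 0.02011 m²; T_body⁴ − T_wall⁴ = 7.073×10⁹ − 4.097×10⁹ = 2.976×10⁹ K⁴.
|P_net| = 0.95·5.67×10⁻⁸·0.02011·2.976×10⁹.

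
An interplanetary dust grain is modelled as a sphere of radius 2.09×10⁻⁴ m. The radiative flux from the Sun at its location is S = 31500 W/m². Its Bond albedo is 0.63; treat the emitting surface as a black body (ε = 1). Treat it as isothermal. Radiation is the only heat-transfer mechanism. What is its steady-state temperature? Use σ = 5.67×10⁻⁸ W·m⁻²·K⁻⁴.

At equilibrium, absorbed power = emitted power.
Absorbing cross-section = πr² = 1.372×10⁻⁷ m²; emitting surface = 4πr² = 5.489×10⁻⁷ m² (ratio 4).
(1−a)S·A_cross = εσ·A_surf·T⁴  ⇒  T⁴ = (1−a)S/(4σ).
T⁴ = 0.370·31500/(4·5.67×10⁻⁸) = 5.139×10¹⁰ K⁴.
T = (5.139×10¹⁰)^(1/4).

T ≈ 476 K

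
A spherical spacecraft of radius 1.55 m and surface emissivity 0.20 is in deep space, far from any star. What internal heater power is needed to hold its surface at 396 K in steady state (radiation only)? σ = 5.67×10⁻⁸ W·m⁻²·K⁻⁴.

P = εσ·4πr²·T⁴.
4πr² = 30.19 m²; T⁴ = 2.459×10¹⁰ K⁴.
P = 0.20·5.67×10⁻⁸·30.19·2.459×10¹⁰.

P ≈ 8420 W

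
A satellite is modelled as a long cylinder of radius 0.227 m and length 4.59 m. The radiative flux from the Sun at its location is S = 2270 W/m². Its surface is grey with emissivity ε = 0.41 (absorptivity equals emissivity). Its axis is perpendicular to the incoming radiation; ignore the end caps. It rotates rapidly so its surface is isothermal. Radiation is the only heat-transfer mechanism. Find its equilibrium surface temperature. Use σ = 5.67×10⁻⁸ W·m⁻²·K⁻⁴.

At equilibrium, absorbed power = emitted power.
Absorbing cross-section = 2rL = 2.084 m²; emitting surface = 2πrL = 6.547 m² (ratio π).
εS·A_cross = εσ·A_surf·T⁴  ⇒  T⁴ = S/(πσ)   (ε cancels).
T⁴ = 2270/(π·5.67×10⁻⁸) = 1.274×10¹⁰ K⁴.
T = (1.274×10¹⁰)^(1/4).

T ≈ 336 K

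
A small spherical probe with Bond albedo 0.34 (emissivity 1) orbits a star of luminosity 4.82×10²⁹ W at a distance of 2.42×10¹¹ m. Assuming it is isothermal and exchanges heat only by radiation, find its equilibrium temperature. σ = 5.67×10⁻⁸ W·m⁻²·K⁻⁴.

T ≈ 1170 K

First find the stellar flux at distance d: S = L/(4πd²) = 4.82×10²⁹/(4π·(2.42×10¹¹)²) = 6.549×10⁵ W/m².
For an isothermal sphere, absorbed (1−a)S·πr² = emitted σ·4πr²·T⁴, so T⁴ = (1−a)S/(4σ).
T⁴ = 0.660·6.549×10⁵/(4·5.67×10⁻⁸) = 1.906×10¹² K⁴.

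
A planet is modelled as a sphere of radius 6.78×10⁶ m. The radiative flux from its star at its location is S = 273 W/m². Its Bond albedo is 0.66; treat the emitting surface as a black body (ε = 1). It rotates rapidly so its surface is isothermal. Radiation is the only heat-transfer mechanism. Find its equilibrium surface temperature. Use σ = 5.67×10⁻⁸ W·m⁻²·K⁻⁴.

T ≈ 142 K

At equilibrium, absorbed power = emitted power.
Absorbing cross-section = πr² = 1.444×10¹⁴ m²; emitting surface = 4πr² = 5.777×10¹⁴ m² (ratio 4).
(1−a)S·A_cross = εσ·A_surf·T⁴  ⇒  T⁴ = (1−a)S/(4σ).
T⁴ = 0.340·273/(4·5.67×10⁻⁸) = 4.093×10⁸ K⁴.
T = (4.093×10⁸)^(1/4).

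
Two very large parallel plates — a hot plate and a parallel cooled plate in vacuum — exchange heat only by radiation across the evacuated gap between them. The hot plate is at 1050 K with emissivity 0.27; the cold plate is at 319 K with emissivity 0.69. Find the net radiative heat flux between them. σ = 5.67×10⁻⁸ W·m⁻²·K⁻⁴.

q ≈ 16500 W/m²

For two infinite grey parallel plates, q = σ(T₁⁴ − T₂⁴)/(1/ε₁ + 1/ε₂ − 1).
T₁⁴ − T₂⁴ = 1.216×10¹² − 1.036×10¹⁰ = 1.205×10¹² K⁴.
1/ε₁ + 1/ε₂ − 1 = 3.704 + 1.449 − 1 = 4.153.
q = 5.67×10⁻⁸ × 1.205×10¹² / 4.153.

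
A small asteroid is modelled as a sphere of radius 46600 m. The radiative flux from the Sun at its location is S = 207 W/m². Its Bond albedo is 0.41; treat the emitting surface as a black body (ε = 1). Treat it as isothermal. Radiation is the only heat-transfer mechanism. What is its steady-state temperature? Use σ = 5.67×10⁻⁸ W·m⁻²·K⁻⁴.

T ≈ 152 K

At equilibrium, absorbed power = emitted power.
Absorbing cross-section = πr² = 6.822×10⁹ m²; emitting surface = 4πr² = 2.729×10¹⁰ m² (ratio 4).
(1−a)S·A_cross = εσ·A_surf·T⁴  ⇒  T⁴ = (1−a)S/(4σ).
T⁴ = 0.590·207/(4·5.67×10⁻⁸) = 5.385×10⁸ K⁴.
T = (5.385×10⁸)^(1/4).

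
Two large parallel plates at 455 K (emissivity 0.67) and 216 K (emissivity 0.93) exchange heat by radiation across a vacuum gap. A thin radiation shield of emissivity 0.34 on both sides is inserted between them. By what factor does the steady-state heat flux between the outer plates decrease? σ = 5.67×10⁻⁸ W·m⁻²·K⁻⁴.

factor ≈ 4.11

Without shield: q₀ = σΔ(T⁴)/(1/ε₁+1/ε₂−1) with denominator 1.568.
With shield the two gaps are in series; the resistances add: (1/ε₁+1/ε_s−1)+(1/ε_s+1/ε₂−1) = 3.434+3.016 = 6.450.
Heat-flux ratio q₀/q = 6.450/1.568.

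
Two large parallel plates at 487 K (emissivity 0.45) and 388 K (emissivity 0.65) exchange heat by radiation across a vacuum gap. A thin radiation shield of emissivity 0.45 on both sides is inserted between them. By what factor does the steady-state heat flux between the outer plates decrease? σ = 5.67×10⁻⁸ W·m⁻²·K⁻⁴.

Without shield: q₀ = σΔ(T⁴)/(1/ε₁+1/ε₂−1) with denominator 2.761.
With shield the two gaps are in series; the resistances add: (1/ε₁+1/ε_s−1)+(1/ε_s+1/ε₂−1) = 3.444+2.761 = 6.205.
Heat-flux ratio q₀/q = 6.205/2.761.

factor ≈ 2.25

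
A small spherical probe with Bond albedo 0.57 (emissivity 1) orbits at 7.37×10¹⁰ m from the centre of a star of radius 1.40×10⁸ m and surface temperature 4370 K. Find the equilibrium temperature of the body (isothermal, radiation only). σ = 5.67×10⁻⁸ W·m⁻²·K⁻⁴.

T ≈ 109 K

The star's surface emits σT_*⁴; at distance d the flux is S = σT_*⁴(R_*/d)².
S = 5.67×10⁻⁸·(4370)⁴·(1.40×10⁸/7.37×10¹⁰)² = 74.62 W/m².
For an isothermal sphere T⁴ = (1−a)S/(4σ) = 1.415×10⁸ K⁴.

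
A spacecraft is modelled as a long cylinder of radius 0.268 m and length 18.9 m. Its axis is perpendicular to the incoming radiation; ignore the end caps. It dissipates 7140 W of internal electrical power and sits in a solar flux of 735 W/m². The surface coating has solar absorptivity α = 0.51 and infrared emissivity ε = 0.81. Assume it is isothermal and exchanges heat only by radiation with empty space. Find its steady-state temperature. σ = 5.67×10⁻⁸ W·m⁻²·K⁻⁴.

T ≈ 294 K

At steady state, absorbed solar power + internal power = radiated power.
Absorbed: α·S·A_cross = 0.51·735·10.13 = 3797 W (cross-section 2rL).
Total input = 3797 + 7140 = 10940 W.
Radiated: εσ·A_surf·T⁴ with A_surf = 2πrL = 31.83 m².
T⁴ = 10940/(0.81·5.67×10⁻⁸·31.83) = 7.483×10⁹ K⁴.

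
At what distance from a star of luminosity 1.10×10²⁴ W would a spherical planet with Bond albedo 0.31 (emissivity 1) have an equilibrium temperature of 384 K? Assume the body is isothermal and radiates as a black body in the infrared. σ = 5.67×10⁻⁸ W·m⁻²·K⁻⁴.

For an isothermal black-emitting sphere, (1−a)S·πr² = σ·4πr²·T⁴ ⇒ S = 4σT⁴/(1−a).
S = 4·5.67×10⁻⁸·(384)⁴/0.690 = 7147 W/m².
Flux falls as S = L/(4πd²), so d = √(L/(4πS)) = √(1.10×10²⁴/(4π·7147)).

d ≈ 3.50×10⁹ m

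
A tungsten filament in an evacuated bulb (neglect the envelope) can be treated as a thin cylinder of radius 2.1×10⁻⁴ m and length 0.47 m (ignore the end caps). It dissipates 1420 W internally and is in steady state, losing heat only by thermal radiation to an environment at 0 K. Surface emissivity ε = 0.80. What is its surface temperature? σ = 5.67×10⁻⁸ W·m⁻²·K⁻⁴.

T ≈ 2670 K

Steady state: internal power = radiated power, P = εσA T⁴.
Radiating area A = 2πrL = 6.202×10⁻⁴ m².
T⁴ = P/(εσA) = 1420/(0.80·5.67×10⁻⁸·6.202×10⁻⁴) = 5.048×10¹³ K⁴.
T = (5.048×10¹³)^(1/4).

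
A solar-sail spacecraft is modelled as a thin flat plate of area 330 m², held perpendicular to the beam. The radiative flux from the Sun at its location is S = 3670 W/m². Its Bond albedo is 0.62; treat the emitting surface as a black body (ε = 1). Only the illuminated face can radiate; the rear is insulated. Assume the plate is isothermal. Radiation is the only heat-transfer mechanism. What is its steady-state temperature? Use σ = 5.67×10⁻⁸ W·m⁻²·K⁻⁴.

At equilibrium, absorbed power = emitted power.
Absorbing cross-section = A = 330.0 m²; emitting surface = A = 330.0 m² (ratio 1).
(1−a)S·A_cross = εσ·A_surf·T⁴  ⇒  T⁴ = (1−a)S/(1σ).
T⁴ = 0.380·3670/(1·5.67×10⁻⁸) = 2.460×10¹⁰ K⁴.
T = (2.460×10¹⁰)^(1/4).

T ≈ 396 K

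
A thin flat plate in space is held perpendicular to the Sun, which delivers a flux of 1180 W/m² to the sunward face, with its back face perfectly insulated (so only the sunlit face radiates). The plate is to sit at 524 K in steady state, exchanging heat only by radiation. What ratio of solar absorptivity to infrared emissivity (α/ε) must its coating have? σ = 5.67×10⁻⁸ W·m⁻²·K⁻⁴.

α/ε ≈ 3.62

Balance: αS·A = εσ·1A·T⁴ ⇒ α/ε = σT⁴/S.
α/ε = 5.67×10⁻⁸·(524)⁴/1180 = 5.67×10⁻⁸·7.539×10¹⁰/1180.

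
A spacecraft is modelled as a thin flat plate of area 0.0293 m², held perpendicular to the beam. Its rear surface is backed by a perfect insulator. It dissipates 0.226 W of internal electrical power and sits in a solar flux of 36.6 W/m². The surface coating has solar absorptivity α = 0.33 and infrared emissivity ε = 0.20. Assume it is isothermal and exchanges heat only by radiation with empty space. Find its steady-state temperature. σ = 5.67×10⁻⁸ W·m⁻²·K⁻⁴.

T ≈ 204 K

At steady state, absorbed solar power + internal power = radiated power.
Absorbed: α·S·A_cross = 0.33·36.6·0.02930 = 0.3539 W (cross-section A).
Total input = 0.3539 + 0.226 = 0.5799 W.
Radiated: εσ·A_surf·T⁴ with A_surf = A = 0.02930 m².
T⁴ = 0.5799/(0.20·5.67×10⁻⁸·0.02930) = 1.745×10⁹ K⁴.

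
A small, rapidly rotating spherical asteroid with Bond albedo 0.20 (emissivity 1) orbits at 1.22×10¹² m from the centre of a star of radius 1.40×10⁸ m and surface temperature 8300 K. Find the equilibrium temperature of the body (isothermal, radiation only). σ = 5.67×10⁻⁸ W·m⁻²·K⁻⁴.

The star's surface emits σT_*⁴; at distance d the flux is S = σT_*⁴(R_*/d)².
S = 5.67×10⁻⁸·(8300)⁴·(1.40×10⁸/1.22×10¹²)² = 3.543 W/m².
For an isothermal sphere T⁴ = (1−a)S/(4σ) = 1.250×10⁷ K⁴.

T ≈ 59.5 K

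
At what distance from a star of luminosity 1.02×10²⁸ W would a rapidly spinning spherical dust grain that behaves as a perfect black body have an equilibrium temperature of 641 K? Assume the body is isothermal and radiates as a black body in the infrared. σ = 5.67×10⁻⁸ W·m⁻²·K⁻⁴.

d ≈ 1.46×10¹¹ m

For an isothermal black-emitting sphere, (1−a)S·πr² = σ·4πr²·T⁴ ⇒ S = 4σT⁴/(1−a).
S = 4·5.67×10⁻⁸·(641)⁴/1.00 = 38290 W/m².
Flux falls as S = L/(4πd²), so d = √(L/(4πS)) = √(1.02×10²⁸/(4π·38290)).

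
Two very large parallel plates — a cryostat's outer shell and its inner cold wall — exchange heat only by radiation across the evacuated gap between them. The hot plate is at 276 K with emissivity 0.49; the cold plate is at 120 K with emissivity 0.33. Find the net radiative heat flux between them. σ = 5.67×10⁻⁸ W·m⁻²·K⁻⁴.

q ≈ 77.9 W/m²

For two infinite grey parallel plates, q = σ(T₁⁴ − T₂⁴)/(1/ε₁ + 1/ε₂ − 1).
T₁⁴ − T₂⁴ = 5.803×10⁹ − 2.074×10⁸ = 5.595×10⁹ K⁴.
1/ε₁ + 1/ε₂ − 1 = 2.041 + 3.030 − 1 = 4.071.
q = 5.67×10⁻⁸ × 5.595×10⁹ / 4.071.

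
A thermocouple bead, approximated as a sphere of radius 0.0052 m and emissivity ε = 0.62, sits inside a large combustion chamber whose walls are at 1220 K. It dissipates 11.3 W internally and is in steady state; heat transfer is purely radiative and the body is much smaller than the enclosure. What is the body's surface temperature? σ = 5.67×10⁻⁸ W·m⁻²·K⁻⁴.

For a small grey body in a large enclosure, net radiated power = εσA(T⁴ − T_w⁴).
Steady state: P = εσA(T⁴ − T_w⁴) with A = 4πr² = 3.398×10⁻⁴ m².
T⁴ = P/(εσA) + T_w⁴ = 11.3/(0.62·5.67×10⁻⁸·3.398×10⁻⁴) + (1220)⁴
    = 9.460×10¹¹ + 2.215×10¹² = 3.161×10¹² K⁴.

T ≈ 1330 K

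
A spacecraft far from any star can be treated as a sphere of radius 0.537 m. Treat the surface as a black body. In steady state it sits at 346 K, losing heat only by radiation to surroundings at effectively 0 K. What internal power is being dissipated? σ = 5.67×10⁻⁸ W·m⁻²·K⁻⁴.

P ≈ 2940 W

Steady state: P = εσA T⁴.
A = 4πr² = 3.624 m²; T⁴ = (346)⁴ = 1.433×10¹⁰ K⁴.
P = 1.0 × 5.67×10⁻⁸ × 3.624 × 1.433×10¹⁰.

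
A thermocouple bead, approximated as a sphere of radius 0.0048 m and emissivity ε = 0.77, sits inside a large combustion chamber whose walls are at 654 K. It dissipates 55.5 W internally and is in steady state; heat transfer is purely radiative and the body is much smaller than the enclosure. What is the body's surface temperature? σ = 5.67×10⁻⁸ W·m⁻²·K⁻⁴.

T ≈ 1460 K

For a small grey body in a large enclosure, net radiated power = εσA(T⁴ − T_w⁴).
Steady state: P = εσA(T⁴ − T_w⁴) with A = 4πr² = 2.895×10⁻⁴ m².
T⁴ = P/(εσA) + T_w⁴ = 55.5/(0.77·5.67×10⁻⁸·2.895×10⁻⁴) + (654)⁴
    = 4.391×10¹² + 1.829×10¹¹ = 4.574×10¹² K⁴.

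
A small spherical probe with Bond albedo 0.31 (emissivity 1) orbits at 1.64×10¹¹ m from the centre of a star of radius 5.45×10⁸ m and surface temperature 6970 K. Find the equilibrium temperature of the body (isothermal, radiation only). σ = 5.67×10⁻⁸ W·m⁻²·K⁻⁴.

T ≈ 259 K

The star's surface emits σT_*⁴; at distance d the flux is S = σT_*⁴(R_*/d)².
S = 5.67×10⁻⁸·(6970)⁴·(5.45×10⁸/1.64×10¹¹)² = 1478 W/m².
For an isothermal sphere T⁴ = (1−a)S/(4σ) = 4.496×10⁹ K⁴.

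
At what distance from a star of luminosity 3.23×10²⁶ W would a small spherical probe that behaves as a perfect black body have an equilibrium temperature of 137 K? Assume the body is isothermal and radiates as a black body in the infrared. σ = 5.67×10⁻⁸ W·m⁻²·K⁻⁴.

For an isothermal black-emitting sphere, (1−a)S·πr² = σ·4πr²·T⁴ ⇒ S = 4σT⁴/(1−a).
S = 4·5.67×10⁻⁸·(137)⁴/1.00 = 79.90 W/m².
Flux falls as S = L/(4πd²), so d = √(L/(4πS)) = √(3.23×10²⁶/(4π·79.90)).

d ≈ 5.67×10¹¹ m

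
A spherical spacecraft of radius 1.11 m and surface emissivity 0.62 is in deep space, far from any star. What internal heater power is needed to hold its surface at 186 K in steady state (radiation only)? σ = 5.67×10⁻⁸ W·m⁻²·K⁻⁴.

P ≈ 651 W

P = εσ·4πr²·T⁴.
4πr² = 15.48 m²; T⁴ = 1.197×10⁹ K⁴.
P = 0.62·5.67×10⁻⁸·15.48·1.197×10⁹.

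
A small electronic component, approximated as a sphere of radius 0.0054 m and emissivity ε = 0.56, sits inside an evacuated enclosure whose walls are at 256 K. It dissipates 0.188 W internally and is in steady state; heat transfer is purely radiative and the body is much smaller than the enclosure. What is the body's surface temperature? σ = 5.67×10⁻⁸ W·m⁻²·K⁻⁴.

T ≈ 378 K

For a small grey body in a large enclosure, net radiated power = εσA(T⁴ − T_w⁴).
Steady state: P = εσA(T⁴ − T_w⁴) with A = 4πr² = 3.664×10⁻⁴ m².
T⁴ = P/(εσA) + T_w⁴ = 0.188/(0.56·5.67×10⁻⁸·3.664×10⁻⁴) + (256)⁴
    = 1.616×10¹⁰ + 4.295×10⁹ = 2.045×10¹⁰ K⁴.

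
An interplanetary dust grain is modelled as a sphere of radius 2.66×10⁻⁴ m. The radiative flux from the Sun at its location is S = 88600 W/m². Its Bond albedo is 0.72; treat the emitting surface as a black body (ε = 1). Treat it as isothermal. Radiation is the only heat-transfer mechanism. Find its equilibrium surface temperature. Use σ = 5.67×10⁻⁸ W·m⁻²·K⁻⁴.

At equilibrium, absorbed power = emitted power.
Absorbing cross-section = πr² = 2.223×10⁻⁷ m²; emitting surface = 4πr² = 8.891×10⁻⁷ m² (ratio 4).
(1−a)S·A_cross = εσ·A_surf·T⁴  ⇒  T⁴ = (1−a)S/(4σ).
T⁴ = 0.280·88600/(4·5.67×10⁻⁸) = 1.094×10¹¹ K⁴.
T = (1.094×10¹¹)^(1/4).

T ≈ 575 K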